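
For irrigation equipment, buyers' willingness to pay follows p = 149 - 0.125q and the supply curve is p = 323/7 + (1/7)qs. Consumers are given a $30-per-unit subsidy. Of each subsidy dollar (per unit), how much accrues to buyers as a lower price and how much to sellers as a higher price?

Buyers gain $14 per unit; sellers gain $16 per unit

Pre-subsidy: 149 - 0.125q = 323/7 + (1/7)q gives q* = 384 and p* = 101.
With the rebate, buyers effectively pay pb = ps − 30, where ps is the price sellers receive.
On the curves, pb = 149 - 0.125q and ps = 323/7 + (1/7)q; the wedge ps − pb = 30 gives 323/7 + (1/7)q − (149 - 0.125q) = 30, so q' = 496.
Then pb = 149 − 0.125·496 = 87 and ps = 323/7 + (1/7)·496 = 117.
Buyers' price falls by p* − pb = 101 − 87 = 14; sellers' price rises by ps − p* = 117 − 101 = 16.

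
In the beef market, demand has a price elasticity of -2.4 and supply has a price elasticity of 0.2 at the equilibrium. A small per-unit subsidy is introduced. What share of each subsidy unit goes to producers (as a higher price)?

Producer share = 12/13

For a small subsidy around the equilibrium, the benefit split depends on the relative slopes, which at a point are proportional to the elasticities.
Buyer share = εs/(εs + |εd|) = 0.2/(0.2 + 2.4) = 1/13; seller share = |εd|/(εs + |εd|) = 12/13.
So producers capture 12/13 of the subsidy.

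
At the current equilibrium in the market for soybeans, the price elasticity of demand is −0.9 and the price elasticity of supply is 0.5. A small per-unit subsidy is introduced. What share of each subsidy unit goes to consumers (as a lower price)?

For a small subsidy around the equilibrium, the benefit split depends on the relative slopes, which at a point are proportional to the elasticities.
Buyer share = εs/(εs + |εd|) = 0.5/(0.5 + 0.9) = 5/14; seller share = |εd|/(εs + |εd|) = 9/14.

Consumer share = 5/14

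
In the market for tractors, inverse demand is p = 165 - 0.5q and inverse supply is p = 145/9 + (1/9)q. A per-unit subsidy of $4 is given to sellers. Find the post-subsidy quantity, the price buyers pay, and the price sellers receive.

Pre-subsidy: 165 - 0.5q = 145/9 + (1/9)q gives q* = 2680/11 and p* = 475/11.
With the subsidy, sellers receive ps = pb + 4 for each unit, where pb is the price buyers pay.
On the curves, pb = 165 - 0.5q and ps = 145/9 + (1/9)q; the wedge ps − pb = 4 gives 145/9 + (1/9)q − (165 - 0.5q) = 4, so q' = 2752/11.
Then pb = 165 − 0.5·(2752/11) = 439/11 and ps = 145/9 + (1/9)·(2752/11) = 483/11.

q' = 2752/11; buyers pay 439/11; sellers receive 483/11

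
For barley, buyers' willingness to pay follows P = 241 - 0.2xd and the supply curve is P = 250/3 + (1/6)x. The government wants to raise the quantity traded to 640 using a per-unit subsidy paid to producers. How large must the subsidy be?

At x = 640, from the demand curve buyers pay Pb = 241 − 0.2·640 = 113; from the supply curve sellers need Ps = 250/3 + (1/6)·640 = 190.
The subsidy must fill the gap: s = Ps − Pb = 190 − 113 = 77.

Required subsidy s = 77 per unit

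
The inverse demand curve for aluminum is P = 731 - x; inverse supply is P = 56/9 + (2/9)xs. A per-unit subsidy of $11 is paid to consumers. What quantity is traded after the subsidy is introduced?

Pre-subsidy: 731 - x = 56/9 + (2/9)x gives x* = 593 and P* = 138.
With the rebate, buyers effectively pay Pb = Ps − 11, where Ps is the price sellers receive.
On the curves, Pb = 731 - x and Ps = 56/9 + (2/9)x; the wedge Ps − Pb = 11 gives 56/9 + (2/9)x − (731 - x) = 11, so x' = 602.
Then Pb = 731 − 1·602 = 129 and Ps = 56/9 + (2/9)·602 = 140.

x' = 602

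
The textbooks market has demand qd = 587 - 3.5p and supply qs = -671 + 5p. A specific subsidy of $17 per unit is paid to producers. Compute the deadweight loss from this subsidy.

Deadweight loss = $297.5

Pre-subsidy: 587 - 3.5p = -671 + 5p gives p* = 148, q* = 69.
With the subsidy, sellers receive ps = pb + 17 for each unit, where pb is the price buyers pay.
Supply in terms of pb becomes qs = -671 + 5(pb + 17) = -586 + 5pb. Setting this equal to demand: 587 - 3.5pb = -586 + 5pb, so pb = 138.
Sellers receive ps = 138 + 17 = 155; q' = 587 − 3.5·138 = 104.
The subsidy expands output by 104 − 69 = 35 past the efficient level; on those units the gap between marginal cost and willingness to pay runs from 0 up to 17.
DWL = ½ × 17 × 35 = 297.5.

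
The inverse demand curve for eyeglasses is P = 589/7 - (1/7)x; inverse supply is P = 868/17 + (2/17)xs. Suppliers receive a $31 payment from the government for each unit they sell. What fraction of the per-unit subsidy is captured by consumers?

Pre-subsidy: 589/7 - (1/7)x = 868/17 + (2/17)x gives x* = 127 and P* = 66.
With the subsidy, sellers receive Ps = Pb + 31 for each unit, where Pb is the price buyers pay.
On the curves, Pb = 589/7 - (1/7)x and Ps = 868/17 + (2/17)x; the wedge Ps − Pb = 31 gives 868/17 + (2/17)x − (589/7 - (1/7)x) = 31, so x' = 246.
Then Pb = 589/7 − (1/7)·246 = 49 and Ps = 868/17 + (2/17)·246 = 80.
Buyers' price falls by P* − Pb = 66 − 49 = 17; sellers' price rises by Ps − P* = 80 − 66 = 14.
So consumers capture 17/31 = 17/31 of each unit of subsidy.

Consumer share = 17/31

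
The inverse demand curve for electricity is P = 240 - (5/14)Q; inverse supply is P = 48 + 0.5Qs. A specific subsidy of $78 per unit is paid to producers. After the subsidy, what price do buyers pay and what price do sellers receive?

Pre-subsidy: 240 - (5/14)Q = 48 + 0.5Q gives Q* = 224 and P* = 160.
With the subsidy, sellers receive Ps = Pb + 78 for each unit, where Pb is the price buyers pay.
On the curves, Pb = 240 - (5/14)Q and Ps = 48 + 0.5Q; the wedge Ps − Pb = 78 gives 48 + 0.5Q − (240 - (5/14)Q) = 78, so Q' = 315.
Then Pb = 240 − (5/14)·315 = 127.5 and Ps = 48 + 0.5·315 = 205.5.

Buyers pay $127.5; sellers receive $205.5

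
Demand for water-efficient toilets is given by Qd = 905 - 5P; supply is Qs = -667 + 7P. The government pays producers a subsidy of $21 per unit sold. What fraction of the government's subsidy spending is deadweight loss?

Pre-subsidy: 905 - 5P = -667 + 7P gives P* = 131, Q* = 250.
With the subsidy, sellers receive Ps = Pb + 21 for each unit, where Pb is the price buyers pay.
Supply in terms of Pb becomes Qs = -667 + 7(Pb + 21) = -520 + 7Pb. Setting this equal to demand: 905 - 5Pb = -520 + 7Pb, so Pb = 118.75.
Sellers receive Ps = 118.75 + 21 = 139.75; Q' = 905 − 5·118.75 = 311.25.
ΔCS = ½(250 + 311.25)(131 − 118.75) = 3437.65625; ΔPS = ½(250 + 311.25)(139.75 − 131) = 2455.46875.
Government spending = 21 × 311.25 = 6536.25.
DWL = ½ × 21 × (311.25 − 250) = 643.125; fraction = 643.125 / 6536.25 = 49/498.

DWL / government spending = 49/498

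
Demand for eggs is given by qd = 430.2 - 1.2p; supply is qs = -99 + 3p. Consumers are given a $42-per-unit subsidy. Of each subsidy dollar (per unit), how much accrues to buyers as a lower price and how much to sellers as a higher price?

Buyers gain $30 per unit; sellers gain $12 per unit

Pre-subsidy: 430.2 - 1.2p = -99 + 3p gives p* = 126, q* = 279.
With the rebate, buyers effectively pay pb = ps − 42, where ps is the price sellers receive.
Demand in terms of ps becomes qd = 430.2 − 1.2(ps − 42) = 480.6 - 1.2ps. Setting this equal to supply: 480.6 - 1.2ps = -99 + 3ps, so ps = 138.
Buyers pay pb = 138 − 42 = 96; q' = -99 + 3·138 = 315.
Buyers' price falls by p* − pb = 126 − 96 = 30; sellers' price rises by ps − p* = 138 − 126 = 12.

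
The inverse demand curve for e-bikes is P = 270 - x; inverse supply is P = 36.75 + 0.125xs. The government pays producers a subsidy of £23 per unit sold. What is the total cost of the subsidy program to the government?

Government cost = 47150/9

Pre-subsidy: 270 - x = 36.75 + 0.125x gives x* = 622/3 and P* = 188/3.
With the subsidy, sellers receive Ps = Pb + 23 for each unit, where Pb is the price buyers pay.
On the curves, Pb = 270 - x and Ps = 36.75 + 0.125x; the wedge Ps − Pb = 23 gives 36.75 + 0.125x − (270 - x) = 23, so x' = 2050/9.
Then Pb = 270 − 1·(2050/9) = 380/9 and Ps = 36.75 + 0.125·(2050/9) = 587/9.
Government outlay = subsidy × quantity = 23 × 2050/9 = 47150/9.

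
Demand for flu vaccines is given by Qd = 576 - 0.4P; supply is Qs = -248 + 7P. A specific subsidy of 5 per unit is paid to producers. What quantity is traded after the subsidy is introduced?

Pre-subsidy: 576 - 0.4P = -248 + 7P gives P* = 4120/37, Q* = 19664/37.
With the subsidy, sellers receive Ps = Pb + 5 for each unit, where Pb is the price buyers pay.
Supply in terms of Pb becomes Qs = -248 + 7(Pb + 5) = -213 + 7Pb. Setting this equal to demand: 576 - 0.4Pb = -213 + 7Pb, so Pb = 3945/37.
Sellers receive Ps = 3945/37 + 5 = 4130/37; Q' = 576 − 0.4·(3945/37) = 19734/37.

Q' = 19734/37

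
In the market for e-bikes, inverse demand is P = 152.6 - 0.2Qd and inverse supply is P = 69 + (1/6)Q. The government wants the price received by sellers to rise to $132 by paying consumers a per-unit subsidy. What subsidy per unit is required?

Required subsidy s = $55 per unit

At a seller price of 132, quantity supplied is -414 + 6·132 = 378.
Buyers absorb 378 only when they pay Pb = 152.6 − 0.2·378 = 77.
s = Ps − Pb = 132 − 77 = 55.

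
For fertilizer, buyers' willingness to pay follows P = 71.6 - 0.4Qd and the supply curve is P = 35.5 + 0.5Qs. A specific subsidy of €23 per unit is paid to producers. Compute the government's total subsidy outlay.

Pre-subsidy: 71.6 - 0.4Q = 35.5 + 0.5Q gives Q* = 361/9 and P* = 500/9.
With the subsidy, sellers receive Ps = Pb + 23 for each unit, where Pb is the price buyers pay.
On the curves, Pb = 71.6 - 0.4Q and Ps = 35.5 + 0.5Q; the wedge Ps − Pb = 23 gives 35.5 + 0.5Q − (71.6 - 0.4Q) = 23, so Q' = 197/3.
Then Pb = 71.6 − 0.4·(197/3) = 136/3 and Ps = 35.5 + 0.5·(197/3) = 205/3.
Government outlay = subsidy × quantity = 23 × 197/3 = 4531/3.

Government cost = 4531/3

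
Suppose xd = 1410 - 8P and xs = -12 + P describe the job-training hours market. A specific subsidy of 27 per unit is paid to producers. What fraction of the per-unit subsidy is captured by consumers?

Consumer share = 1/9

Pre-subsidy: 1410 - 8P = -12 + P gives P* = 158, x* = 146.
With the subsidy, sellers receive Ps = Pb + 27 for each unit, where Pb is the price buyers pay.
Supply in terms of Pb becomes xs = -12 + 1(Pb + 27) = 15 + Pb. Setting this equal to demand: 1410 - 8Pb = 15 + Pb, so Pb = 155.
Sellers receive Ps = 155 + 27 = 182; x' = 1410 − 8·155 = 170.
Buyers' price falls by P* − Pb = 158 − 155 = 3; sellers' price rises by Ps − P* = 182 − 158 = 24.
So consumers capture 3/27 = 1/9 of each unit of subsidy.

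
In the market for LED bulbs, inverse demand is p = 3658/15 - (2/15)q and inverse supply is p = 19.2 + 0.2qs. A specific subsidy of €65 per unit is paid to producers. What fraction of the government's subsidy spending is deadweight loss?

DWL / government spending = 195/1738

Pre-subsidy: 3658/15 - (2/15)q = 19.2 + 0.2q gives q* = 674 and p* = 154.
With the subsidy, sellers receive ps = pb + 65 for each unit, where pb is the price buyers pay.
On the curves, pb = 3658/15 - (2/15)q and ps = 19.2 + 0.2q; the wedge ps − pb = 65 gives 19.2 + 0.2q − (3658/15 - (2/15)q) = 65, so q' = 869.
Then pb = 3658/15 − (2/15)·869 = 128 and ps = 19.2 + 0.2·869 = 193.
ΔCS = ½(674 + 869)(154 − 128) = 20059; ΔPS = ½(674 + 869)(193 − 154) = 30088.5.
Government spending = 65 × 869 = 56485.
DWL = ½ × 65 × (869 − 674) = 6337.5; fraction = 6337.5 / 56485 = 195/1738.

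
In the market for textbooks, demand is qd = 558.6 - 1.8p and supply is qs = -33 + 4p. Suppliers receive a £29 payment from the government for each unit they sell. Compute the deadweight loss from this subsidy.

Deadweight loss = £522

Pre-subsidy: 558.6 - 1.8p = -33 + 4p gives p* = 102, q* = 375.
With the subsidy, sellers receive ps = pb + 29 for each unit, where pb is the price buyers pay.
Supply in terms of pb becomes qs = -33 + 4(pb + 29) = 83 + 4pb. Setting this equal to demand: 558.6 - 1.8pb = 83 + 4pb, so pb = 82.
Sellers receive ps = 82 + 29 = 111; q' = 558.6 − 1.8·82 = 411.
The subsidy expands output by 411 − 375 = 36 past the efficient level; on those units the gap between marginal cost and willingness to pay runs from 0 up to 29.
DWL = ½ × 29 × 36 = 522.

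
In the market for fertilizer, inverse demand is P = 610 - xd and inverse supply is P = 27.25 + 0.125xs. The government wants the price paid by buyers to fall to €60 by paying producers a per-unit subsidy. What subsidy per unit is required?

Required subsidy s = €36 per unit

At a buyer price of 60, quantity demanded is 610 − 1·60 = 550.
Sellers supply 550 only when they receive Ps = 27.25 + 0.125·550 = 96.
s = Ps − Pb = 96 − 60 = 36.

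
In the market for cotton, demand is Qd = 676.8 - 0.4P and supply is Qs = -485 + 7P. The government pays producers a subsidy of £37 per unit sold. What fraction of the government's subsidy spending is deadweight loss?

DWL / government spending = 7/628

Pre-subsidy: 676.8 - 0.4P = -485 + 7P gives P* = 157, Q* = 614.
With the subsidy, sellers receive Ps = Pb + 37 for each unit, where Pb is the price buyers pay.
Supply in terms of Pb becomes Qs = -485 + 7(Pb + 37) = -226 + 7Pb. Setting this equal to demand: 676.8 - 0.4Pb = -226 + 7Pb, so Pb = 122.
Sellers receive Ps = 122 + 37 = 159; Q' = 676.8 − 0.4·122 = 628.
ΔCS = ½(614 + 628)(157 − 122) = 21735; ΔPS = ½(614 + 628)(159 − 157) = 1242.
Government spending = 37 × 628 = 23236.
DWL = ½ × 37 × (628 − 614) = 259; fraction = 259 / 23236 = 7/628.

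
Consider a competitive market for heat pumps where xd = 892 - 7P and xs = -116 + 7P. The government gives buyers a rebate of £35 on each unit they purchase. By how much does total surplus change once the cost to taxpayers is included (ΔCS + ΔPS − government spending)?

Pre-subsidy: 892 - 7P = -116 + 7P gives P* = 72, x* = 388.
With the rebate, buyers effectively pay Pb = Ps − 35, where Ps is the price sellers receive.
Demand in terms of Ps becomes xd = 892 − 7(Ps − 35) = 1137 - 7Ps. Setting this equal to supply: 1137 - 7Ps = -116 + 7Ps, so Ps = 89.5.
Buyers pay Pb = 89.5 − 35 = 54.5; x' = -116 + 7·89.5 = 510.5.
ΔCS = ½(388 + 510.5)(72 − 54.5) = 7861.875; ΔPS = ½(388 + 510.5)(89.5 − 72) = 7861.875.
Government spending = 35 × 510.5 = 17867.5.
Net change = 7861.875 + 7861.875 − 17867.5 = -2143.75. The loss equals the DWL triangle ½·35·122.5.

Net change in total surplus = -£2143.75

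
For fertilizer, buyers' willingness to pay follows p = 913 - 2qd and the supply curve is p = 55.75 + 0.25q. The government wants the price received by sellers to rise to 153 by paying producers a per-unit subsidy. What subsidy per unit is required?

At a seller price of 153, quantity supplied is -223 + 4·153 = 389.
Buyers absorb 389 only when they pay pb = 913 − 2·389 = 135.
s = ps − pb = 153 − 135 = 18.

Required subsidy s = 18 per unit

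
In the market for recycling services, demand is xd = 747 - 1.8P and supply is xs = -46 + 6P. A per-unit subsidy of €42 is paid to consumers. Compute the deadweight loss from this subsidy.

Pre-subsidy: 747 - 1.8P = -46 + 6P gives P* = 305/3, x* = 564.
With the rebate, buyers effectively pay Pb = Ps − 42, where Ps is the price sellers receive.
Demand in terms of Ps becomes xd = 747 − 1.8(Ps − 42) = 822.6 - 1.8Ps. Setting this equal to supply: 822.6 - 1.8Ps = -46 + 6Ps, so Ps = 4343/39.
Buyers pay Pb = 4343/39 − 42 = 2705/39; x' = -46 + 6·(4343/39) = 8088/13.
The subsidy expands output by 8088/13 − 564 = 756/13 past the efficient level; on those units the gap between marginal cost and willingness to pay runs from 0 up to 42.
DWL = ½ × 42 × 756/13 = 15876/13.

Deadweight loss = 15876/13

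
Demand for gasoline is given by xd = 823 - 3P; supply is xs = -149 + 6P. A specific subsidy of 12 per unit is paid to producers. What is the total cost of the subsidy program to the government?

Pre-subsidy: 823 - 3P = -149 + 6P gives P* = 108, x* = 499.
With the subsidy, sellers receive Ps = Pb + 12 for each unit, where Pb is the price buyers pay.
Supply in terms of Pb becomes xs = -149 + 6(Pb + 12) = -77 + 6Pb. Setting this equal to demand: 823 - 3Pb = -77 + 6Pb, so Pb = 100.
Sellers receive Ps = 100 + 12 = 112; x' = 823 − 3·100 = 523.
Government outlay = subsidy × quantity = 12 × 523 = 6276.

Government cost = 6276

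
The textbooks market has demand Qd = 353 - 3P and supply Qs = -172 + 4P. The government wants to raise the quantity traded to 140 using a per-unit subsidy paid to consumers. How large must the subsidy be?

At Q = 140, invert demand for the buyer price: Pb = (353 − 140)/3 = 71; invert supply for the seller price: Ps = (140 − (-172))/4 = 78.
The subsidy must fill the gap: s = Ps − Pb = 78 − 71 = 7.

Required subsidy s = 7 per unit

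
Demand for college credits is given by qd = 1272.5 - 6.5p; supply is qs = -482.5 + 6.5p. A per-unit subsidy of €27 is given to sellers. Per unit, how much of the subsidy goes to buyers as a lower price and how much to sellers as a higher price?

Pre-subsidy: 1272.5 - 6.5p = -482.5 + 6.5p gives p* = 135, q* = 395.
With the subsidy, sellers receive ps = pb + 27 for each unit, where pb is the price buyers pay.
Supply in terms of pb becomes qs = -482.5 + 6.5(pb + 27) = -307 + 6.5pb. Setting this equal to demand: 1272.5 - 6.5pb = -307 + 6.5pb, so pb = 121.5.
Sellers receive ps = 121.5 + 27 = 148.5; q' = 1272.5 − 6.5·121.5 = 482.75.
Buyers' price falls by p* − pb = 135 − 121.5 = 13.5; sellers' price rises by ps − p* = 148.5 − 135 = 13.5.

Buyers gain €13.5 per unit; sellers gain €13.5 per unit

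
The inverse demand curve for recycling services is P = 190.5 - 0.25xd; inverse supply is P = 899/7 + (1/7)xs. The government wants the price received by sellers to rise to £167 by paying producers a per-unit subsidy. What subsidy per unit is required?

At a seller price of 167, quantity supplied is -899 + 7·167 = 270.
Buyers absorb 270 only when they pay Pb = 190.5 − 0.25·270 = 123.
s = Ps − Pb = 167 − 123 = 44.

Required subsidy s = £44 per unit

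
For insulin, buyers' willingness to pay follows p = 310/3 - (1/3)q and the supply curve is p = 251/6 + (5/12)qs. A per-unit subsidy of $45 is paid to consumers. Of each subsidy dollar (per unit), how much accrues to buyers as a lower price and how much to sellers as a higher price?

Pre-subsidy: 310/3 - (1/3)q = 251/6 + (5/12)q gives q* = 82 and p* = 76.
With the rebate, buyers effectively pay pb = ps − 45, where ps is the price sellers receive.
On the curves, pb = 310/3 - (1/3)q and ps = 251/6 + (5/12)q; the wedge ps − pb = 45 gives 251/6 + (5/12)q − (310/3 - (1/3)q) = 45, so q' = 142.
Then pb = 310/3 − (1/3)·142 = 56 and ps = 251/6 + (5/12)·142 = 101.
Buyers' price falls by p* − pb = 76 − 56 = 20; sellers' price rises by ps − p* = 101 − 76 = 25.

Buyers gain $20 per unit; sellers gain $25 per unit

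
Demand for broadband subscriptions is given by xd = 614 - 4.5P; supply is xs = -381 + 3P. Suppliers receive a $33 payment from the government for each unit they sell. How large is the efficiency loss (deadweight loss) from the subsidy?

Pre-subsidy: 614 - 4.5P = -381 + 3P gives P* = 398/3, x* = 17.
With the subsidy, sellers receive Ps = Pb + 33 for each unit, where Pb is the price buyers pay.
Supply in terms of Pb becomes xs = -381 + 3(Pb + 33) = -282 + 3Pb. Setting this equal to demand: 614 - 4.5Pb = -282 + 3Pb, so Pb = 1792/15.
Sellers receive Ps = 1792/15 + 33 = 2287/15; x' = 614 − 4.5·(1792/15) = 76.4.
The subsidy expands output by 76.4 − 17 = 59.4 past the efficient level; on those units the gap between marginal cost and willingness to pay runs from 0 up to 33.
DWL = ½ × 33 × 59.4 = 980.1.

Deadweight loss = $980.1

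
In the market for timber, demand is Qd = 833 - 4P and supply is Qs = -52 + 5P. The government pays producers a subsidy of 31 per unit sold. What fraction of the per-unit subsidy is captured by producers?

Producer share = 4/9

Pre-subsidy: 833 - 4P = -52 + 5P gives P* = 295/3, Q* = 1319/3.
With the subsidy, sellers receive Ps = Pb + 31 for each unit, where Pb is the price buyers pay.
Supply in terms of Pb becomes Qs = -52 + 5(Pb + 31) = 103 + 5Pb. Setting this equal to demand: 833 - 4Pb = 103 + 5Pb, so Pb = 730/9.
Sellers receive Ps = 730/9 + 31 = 1009/9; Q' = 833 − 4·(730/9) = 4577/9.
Buyers' price falls by P* − Pb = 295/3 − 730/9 = 155/9; sellers' price rises by Ps − P* = 1009/9 − 295/3 = 124/9.
So producers capture (124/9)/31 = 4/9 of each unit of subsidy.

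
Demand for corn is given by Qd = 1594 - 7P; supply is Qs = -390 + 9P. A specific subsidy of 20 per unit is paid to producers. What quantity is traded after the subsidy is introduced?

Pre-subsidy: 1594 - 7P = -390 + 9P gives P* = 124, Q* = 726.
With the subsidy, sellers receive Ps = Pb + 20 for each unit, where Pb is the price buyers pay.
Supply in terms of Pb becomes Qs = -390 + 9(Pb + 20) = -210 + 9Pb. Setting this equal to demand: 1594 - 7Pb = -210 + 9Pb, so Pb = 112.75.
Sellers receive Ps = 112.75 + 20 = 132.75; Q' = 1594 − 7·112.75 = 804.75.

Q' = 804.75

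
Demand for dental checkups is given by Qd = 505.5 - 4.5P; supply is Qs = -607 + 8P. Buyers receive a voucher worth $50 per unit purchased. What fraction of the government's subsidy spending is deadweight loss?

Pre-subsidy: 505.5 - 4.5P = -607 + 8P gives P* = 89, Q* = 105.
With the rebate, buyers effectively pay Pb = Ps − 50, where Ps is the price sellers receive.
Demand in terms of Ps becomes Qd = 505.5 − 4.5(Ps − 50) = 730.5 - 4.5Ps. Setting this equal to supply: 730.5 - 4.5Ps = -607 + 8Ps, so Ps = 107.
Buyers pay Pb = 107 − 50 = 57; Q' = -607 + 8·107 = 249.
ΔCS = ½(105 + 249)(89 − 57) = 5664; ΔPS = ½(105 + 249)(107 − 89) = 3186.
Government spending = 50 × 249 = 12450.
DWL = ½ × 50 × (249 − 105) = 3600; fraction = 3600 / 12450 = 24/83.

DWL / government spending = 24/83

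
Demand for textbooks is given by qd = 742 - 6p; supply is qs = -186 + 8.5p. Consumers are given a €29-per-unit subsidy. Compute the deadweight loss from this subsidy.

Pre-subsidy: 742 - 6p = -186 + 8.5p gives p* = 64, q* = 358.
With the rebate, buyers effectively pay pb = ps − 29, where ps is the price sellers receive.
Demand in terms of ps becomes qd = 742 − 6(ps − 29) = 916 - 6ps. Setting this equal to supply: 916 - 6ps = -186 + 8.5ps, so ps = 76.
Buyers pay pb = 76 − 29 = 47; q' = -186 + 8.5·76 = 460.
The subsidy expands output by 460 − 358 = 102 past the efficient level; on those units the gap between marginal cost and willingness to pay runs from 0 up to 29.
DWL = ½ × 29 × 102 = 1479.

Deadweight loss = €1479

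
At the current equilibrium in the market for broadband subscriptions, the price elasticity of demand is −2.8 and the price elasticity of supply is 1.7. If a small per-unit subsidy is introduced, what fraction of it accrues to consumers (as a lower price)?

Consumer share = 17/45

For a small subsidy around the equilibrium, the benefit split depends on the relative slopes, which at a point are proportional to the elasticities.
Buyer share = εs/(εs + |εd|) = 1.7/(1.7 + 2.8) = 17/45; seller share = |εd|/(εs + |εd|) = 28/45.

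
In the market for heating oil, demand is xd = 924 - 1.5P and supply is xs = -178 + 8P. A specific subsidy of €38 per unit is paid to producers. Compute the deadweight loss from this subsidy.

Pre-subsidy: 924 - 1.5P = -178 + 8P gives P* = 116, x* = 750.
With the subsidy, sellers receive Ps = Pb + 38 for each unit, where Pb is the price buyers pay.
Supply in terms of Pb becomes xs = -178 + 8(Pb + 38) = 126 + 8Pb. Setting this equal to demand: 924 - 1.5Pb = 126 + 8Pb, so Pb = 84.
Sellers receive Ps = 84 + 38 = 122; x' = 924 − 1.5·84 = 798.
The subsidy expands output by 798 − 750 = 48 past the efficient level; on those units the gap between marginal cost and willingness to pay runs from 0 up to 38.
DWL = ½ × 38 × 48 = 912.

Deadweight loss = €912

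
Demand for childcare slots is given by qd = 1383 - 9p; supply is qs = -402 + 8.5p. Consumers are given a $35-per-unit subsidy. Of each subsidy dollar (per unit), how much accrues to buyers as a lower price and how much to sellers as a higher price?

Pre-subsidy: 1383 - 9p = -402 + 8.5p gives p* = 102, q* = 465.
With the rebate, buyers effectively pay pb = ps − 35, where ps is the price sellers receive.
Demand in terms of ps becomes qd = 1383 − 9(ps − 35) = 1698 - 9ps. Setting this equal to supply: 1698 - 9ps = -402 + 8.5ps, so ps = 120.
Buyers pay pb = 120 − 35 = 85; q' = -402 + 8.5·120 = 618.
Buyers' price falls by p* − pb = 102 − 85 = 17; sellers' price rises by ps − p* = 120 − 102 = 18.

Buyers gain $17 per unit; sellers gain $18 per unit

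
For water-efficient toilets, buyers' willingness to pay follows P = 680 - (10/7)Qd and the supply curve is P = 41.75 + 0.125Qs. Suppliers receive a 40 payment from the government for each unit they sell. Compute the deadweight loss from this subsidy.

Pre-subsidy: 680 - (10/7)Q = 41.75 + 0.125Q gives Q* = 11914/29 and P* = 2700/29.
With the subsidy, sellers receive Ps = Pb + 40 for each unit, where Pb is the price buyers pay.
On the curves, Pb = 680 - (10/7)Q and Ps = 41.75 + 0.125Q; the wedge Ps − Pb = 40 gives 41.75 + 0.125Q − (680 - (10/7)Q) = 40, so Q' = 37982/87.
Then Pb = 680 − (10/7)·(37982/87) = 4900/87 and Ps = 41.75 + 0.125·(37982/87) = 8380/87.
The subsidy expands output by 37982/87 − 11914/29 = 2240/87 past the efficient level; on those units the gap between marginal cost and willingness to pay runs from 0 up to 40.
DWL = ½ × 40 × 2240/87 = 44800/87.

Deadweight loss = 44800/87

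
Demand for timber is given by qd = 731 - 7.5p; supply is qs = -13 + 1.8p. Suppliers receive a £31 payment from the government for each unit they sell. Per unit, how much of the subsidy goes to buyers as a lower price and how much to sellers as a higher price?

Buyers gain £6 per unit; sellers gain £25 per unit

Pre-subsidy: 731 - 7.5p = -13 + 1.8p gives p* = 80, q* = 131.
With the subsidy, sellers receive ps = pb + 31 for each unit, where pb is the price buyers pay.
Supply in terms of pb becomes qs = -13 + 1.8(pb + 31) = 42.8 + 1.8pb. Setting this equal to demand: 731 - 7.5pb = 42.8 + 1.8pb, so pb = 74.
Sellers receive ps = 74 + 31 = 105; q' = 731 − 7.5·74 = 176.
Buyers' price falls by p* − pb = 80 − 74 = 6; sellers' price rises by ps − p* = 105 − 80 = 25.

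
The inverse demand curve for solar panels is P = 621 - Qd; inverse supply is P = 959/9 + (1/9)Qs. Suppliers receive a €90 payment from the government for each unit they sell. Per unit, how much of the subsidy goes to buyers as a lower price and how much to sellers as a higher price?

Buyers gain €81 per unit; sellers gain €9 per unit

Pre-subsidy: 621 - Q = 959/9 + (1/9)Q gives Q* = 463 and P* = 158.
With the subsidy, sellers receive Ps = Pb + 90 for each unit, where Pb is the price buyers pay.
On the curves, Pb = 621 - Q and Ps = 959/9 + (1/9)Q; the wedge Ps − Pb = 90 gives 959/9 + (1/9)Q − (621 - Q) = 90, so Q' = 544.
Then Pb = 621 − 1·544 = 77 and Ps = 959/9 + (1/9)·544 = 167.
Buyers' price falls by P* − Pb = 158 − 77 = 81; sellers' price rises by Ps − P* = 167 − 158 = 9.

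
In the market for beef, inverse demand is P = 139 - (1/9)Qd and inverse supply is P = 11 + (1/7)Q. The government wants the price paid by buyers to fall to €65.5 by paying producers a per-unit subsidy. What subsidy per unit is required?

Required subsidy s = €40 per unit

At a buyer price of 65.5, quantity demanded is 1251 − 9·65.5 = 661.5.
Sellers supply 661.5 only when they receive Ps = 11 + (1/7)·661.5 = 105.5.
s = Ps − Pb = 105.5 − 65.5 = 40.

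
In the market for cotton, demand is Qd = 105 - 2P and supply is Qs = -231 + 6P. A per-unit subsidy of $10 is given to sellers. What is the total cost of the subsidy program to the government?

Pre-subsidy: 105 - 2P = -231 + 6P gives P* = 42, Q* = 21.
With the subsidy, sellers receive Ps = Pb + 10 for each unit, where Pb is the price buyers pay.
Supply in terms of Pb becomes Qs = -231 + 6(Pb + 10) = -171 + 6Pb. Setting this equal to demand: 105 - 2Pb = -171 + 6Pb, so Pb = 34.5.
Sellers receive Ps = 34.5 + 10 = 44.5; Q' = 105 − 2·34.5 = 36.
Government outlay = subsidy × quantity = 10 × 36 = 360.

Government cost = $360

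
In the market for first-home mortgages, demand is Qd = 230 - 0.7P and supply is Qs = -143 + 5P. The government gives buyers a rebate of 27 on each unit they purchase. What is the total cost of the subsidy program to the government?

Pre-subsidy: 230 - 0.7P = -143 + 5P gives P* = 3730/57, Q* = 10499/57.
With the rebate, buyers effectively pay Pb = Ps − 27, where Ps is the price sellers receive.
Demand in terms of Ps becomes Qd = 230 − 0.7(Ps − 27) = 248.9 - 0.7Ps. Setting this equal to supply: 248.9 - 0.7Ps = -143 + 5Ps, so Ps = 3919/57.
Buyers pay Pb = 3919/57 − 27 = 2380/57; Q' = -143 + 5·(3919/57) = 11444/57.
Government outlay = subsidy × quantity = 27 × 11444/57 = 102996/19.

Government cost = 102996/19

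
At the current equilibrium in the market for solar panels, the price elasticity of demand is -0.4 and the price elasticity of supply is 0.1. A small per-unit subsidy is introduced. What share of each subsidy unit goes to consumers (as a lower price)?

For a small subsidy around the equilibrium, the benefit split depends on the relative slopes, which at a point are proportional to the elasticities.
Buyer share = εs/(εs + |εd|) = 0.1/(0.1 + 0.4) = 0.2; seller share = |εd|/(εs + |εd|) = 0.8.

Consumer share = 0.2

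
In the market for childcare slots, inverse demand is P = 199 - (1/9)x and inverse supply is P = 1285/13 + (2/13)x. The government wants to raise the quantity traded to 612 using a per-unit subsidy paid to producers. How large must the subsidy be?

At x = 612, from the demand curve buyers pay Pb = 199 − (1/9)·612 = 131; from the supply curve sellers need Ps = 1285/13 + (2/13)·612 = 193.
The subsidy must fill the gap: s = Ps − Pb = 193 − 131 = 62.

Required subsidy s = 62 per unit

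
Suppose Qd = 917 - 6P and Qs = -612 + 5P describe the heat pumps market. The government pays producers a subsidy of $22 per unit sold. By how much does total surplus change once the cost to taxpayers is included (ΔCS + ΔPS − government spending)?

Net change in total surplus = -$660

Pre-subsidy: 917 - 6P = -612 + 5P gives P* = 139, Q* = 83.
With the subsidy, sellers receive Ps = Pb + 22 for each unit, where Pb is the price buyers pay.
Supply in terms of Pb becomes Qs = -612 + 5(Pb + 22) = -502 + 5Pb. Setting this equal to demand: 917 - 6Pb = -502 + 5Pb, so Pb = 129.
Sellers receive Ps = 129 + 22 = 151; Q' = 917 − 6·129 = 143.
ΔCS = ½(83 + 143)(139 − 129) = 1130; ΔPS = ½(83 + 143)(151 − 139) = 1356.
Government spending = 22 × 143 = 3146.
Net change = 1130 + 1356 − 3146 = -660. The loss equals the DWL triangle ½·22·60.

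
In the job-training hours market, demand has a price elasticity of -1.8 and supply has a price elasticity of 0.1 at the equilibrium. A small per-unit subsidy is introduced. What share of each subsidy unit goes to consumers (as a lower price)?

Consumer share = 1/19

For a small subsidy around the equilibrium, the benefit split depends on the relative slopes, which at a point are proportional to the elasticities.
Buyer share = εs/(εs + |εd|) = 0.1/(0.1 + 1.8) = 1/19; seller share = |εd|/(εs + |εd|) = 18/19.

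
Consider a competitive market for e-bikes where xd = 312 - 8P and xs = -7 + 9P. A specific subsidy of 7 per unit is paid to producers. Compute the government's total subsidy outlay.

Pre-subsidy: 312 - 8P = -7 + 9P gives P* = 319/17, x* = 2752/17.
With the subsidy, sellers receive Ps = Pb + 7 for each unit, where Pb is the price buyers pay.
Supply in terms of Pb becomes xs = -7 + 9(Pb + 7) = 56 + 9Pb. Setting this equal to demand: 312 - 8Pb = 56 + 9Pb, so Pb = 256/17.
Sellers receive Ps = 256/17 + 7 = 375/17; x' = 312 − 8·(256/17) = 3256/17.
Government outlay = subsidy × quantity = 7 × 3256/17 = 22792/17.

Government cost = 22792/17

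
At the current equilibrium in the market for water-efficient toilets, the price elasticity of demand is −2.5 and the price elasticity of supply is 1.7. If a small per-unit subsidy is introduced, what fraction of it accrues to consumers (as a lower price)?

Consumer share = 17/42

For a small subsidy around the equilibrium, the benefit split depends on the relative slopes, which at a point are proportional to the elasticities.
Buyer share = εs/(εs + |εd|) = 1.7/(1.7 + 2.5) = 17/42; seller share = |εd|/(εs + |εd|) = 25/42.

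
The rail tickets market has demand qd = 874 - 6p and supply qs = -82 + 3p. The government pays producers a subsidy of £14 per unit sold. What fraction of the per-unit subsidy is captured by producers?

Producer share = 2/3

Pre-subsidy: 874 - 6p = -82 + 3p gives p* = 956/9, q* = 710/3.
With the subsidy, sellers receive ps = pb + 14 for each unit, where pb is the price buyers pay.
Supply in terms of pb becomes qs = -82 + 3(pb + 14) = -40 + 3pb. Setting this equal to demand: 874 - 6pb = -40 + 3pb, so pb = 914/9.
Sellers receive ps = 914/9 + 14 = 1040/9; q' = 874 − 6·(914/9) = 794/3.
Buyers' price falls by p* − pb = 956/9 − 914/9 = 14/3; sellers' price rises by ps − p* = 1040/9 − 956/9 = 28/3.
So producers capture (28/3)/14 = 2/3 of each unit of subsidy.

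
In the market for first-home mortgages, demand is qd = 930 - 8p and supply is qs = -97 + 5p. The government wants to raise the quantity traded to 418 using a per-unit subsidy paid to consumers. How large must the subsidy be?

Required subsidy s = 39 per unit

At q = 418, invert demand for the buyer price: pb = (930 − 418)/8 = 64; invert supply for the seller price: ps = (418 − (-97))/5 = 103.
The subsidy must fill the gap: s = ps − pb = 103 − 64 = 39.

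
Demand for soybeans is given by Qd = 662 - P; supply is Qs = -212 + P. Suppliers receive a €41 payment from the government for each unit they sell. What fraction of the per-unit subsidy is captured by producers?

Producer share = 0.5

Pre-subsidy: 662 - P = -212 + P gives P* = 437, Q* = 225.
With the subsidy, sellers receive Ps = Pb + 41 for each unit, where Pb is the price buyers pay.
Supply in terms of Pb becomes Qs = -212 + 1(Pb + 41) = -171 + Pb. Setting this equal to demand: 662 - Pb = -171 + Pb, so Pb = 416.5.
Sellers receive Ps = 416.5 + 41 = 457.5; Q' = 662 − 1·416.5 = 245.5.
Buyers' price falls by P* − Pb = 437 − 416.5 = 20.5; sellers' price rises by Ps − P* = 457.5 − 437 = 20.5.
So producers capture 20.5/41 = 0.5 of each unit of subsidy.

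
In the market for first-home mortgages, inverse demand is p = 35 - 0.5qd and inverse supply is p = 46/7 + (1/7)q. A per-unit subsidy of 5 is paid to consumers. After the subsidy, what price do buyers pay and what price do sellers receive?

Buyers pay 9; sellers receive 14

Pre-subsidy: 35 - 0.5q = 46/7 + (1/7)q gives q* = 398/9 and p* = 116/9.
With the rebate, buyers effectively pay pb = ps − 5, where ps is the price sellers receive.
On the curves, pb = 35 - 0.5q and ps = 46/7 + (1/7)q; the wedge ps − pb = 5 gives 46/7 + (1/7)q − (35 - 0.5q) = 5, so q' = 52.
Then pb = 35 − 0.5·52 = 9 and ps = 46/7 + (1/7)·52 = 14.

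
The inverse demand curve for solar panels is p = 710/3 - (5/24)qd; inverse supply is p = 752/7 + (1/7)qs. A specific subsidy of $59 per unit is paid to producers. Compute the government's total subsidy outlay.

Government cost = $31624

Pre-subsidy: 710/3 - (5/24)q = 752/7 + (1/7)q gives q* = 368 and p* = 160.
With the subsidy, sellers receive ps = pb + 59 for each unit, where pb is the price buyers pay.
On the curves, pb = 710/3 - (5/24)q and ps = 752/7 + (1/7)q; the wedge ps − pb = 59 gives 752/7 + (1/7)q − (710/3 - (5/24)q) = 59, so q' = 536.
Then pb = 710/3 − (5/24)·536 = 125 and ps = 752/7 + (1/7)·536 = 184.
Government outlay = subsidy × quantity = 59 × 536 = 31624.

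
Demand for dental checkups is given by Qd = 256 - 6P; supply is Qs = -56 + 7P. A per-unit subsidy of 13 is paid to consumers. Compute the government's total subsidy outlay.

Pre-subsidy: 256 - 6P = -56 + 7P gives P* = 24, Q* = 112.
With the rebate, buyers effectively pay Pb = Ps − 13, where Ps is the price sellers receive.
Demand in terms of Ps becomes Qd = 256 − 6(Ps − 13) = 334 - 6Ps. Setting this equal to supply: 334 - 6Ps = -56 + 7Ps, so Ps = 30.
Buyers pay Pb = 30 − 13 = 17; Q' = -56 + 7·30 = 154.
Government outlay = subsidy × quantity = 13 × 154 = 2002.

Government cost = 2002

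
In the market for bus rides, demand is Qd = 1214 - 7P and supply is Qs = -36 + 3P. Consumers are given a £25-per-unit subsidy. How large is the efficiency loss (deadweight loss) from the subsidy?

Deadweight loss = £656.25

Pre-subsidy: 1214 - 7P = -36 + 3P gives P* = 125, Q* = 339.
With the rebate, buyers effectively pay Pb = Ps − 25, where Ps is the price sellers receive.
Demand in terms of Ps becomes Qd = 1214 − 7(Ps − 25) = 1389 - 7Ps. Setting this equal to supply: 1389 - 7Ps = -36 + 3Ps, so Ps = 142.5.
Buyers pay Pb = 142.5 − 25 = 117.5; Q' = -36 + 3·142.5 = 391.5.
The subsidy expands output by 391.5 − 339 = 52.5 past the efficient level; on those units the gap between marginal cost and willingness to pay runs from 0 up to 25.
DWL = ½ × 25 × 52.5 = 656.25.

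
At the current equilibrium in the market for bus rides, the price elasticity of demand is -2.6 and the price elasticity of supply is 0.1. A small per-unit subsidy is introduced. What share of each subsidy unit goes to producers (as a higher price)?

For a small subsidy around the equilibrium, the benefit split depends on the relative slopes, which at a point are proportional to the elasticities.
Buyer share = εs/(εs + |εd|) = 0.1/(0.1 + 2.6) = 1/27; seller share = |εd|/(εs + |εd|) = 26/27.
So producers capture 26/27 of the subsidy.

Producer share = 26/27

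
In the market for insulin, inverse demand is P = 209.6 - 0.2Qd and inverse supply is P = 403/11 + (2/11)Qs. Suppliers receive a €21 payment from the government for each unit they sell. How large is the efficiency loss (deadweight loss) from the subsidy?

Pre-subsidy: 209.6 - 0.2Q = 403/11 + (2/11)Q gives Q* = 453 and P* = 119.
With the subsidy, sellers receive Ps = Pb + 21 for each unit, where Pb is the price buyers pay.
On the curves, Pb = 209.6 - 0.2Q and Ps = 403/11 + (2/11)Q; the wedge Ps − Pb = 21 gives 403/11 + (2/11)Q − (209.6 - 0.2Q) = 21, so Q' = 508.
Then Pb = 209.6 − 0.2·508 = 108 and Ps = 403/11 + (2/11)·508 = 129.
The subsidy expands output by 508 − 453 = 55 past the efficient level; on those units the gap between marginal cost and willingness to pay runs from 0 up to 21.
DWL = ½ × 21 × 55 = 577.5.

Deadweight loss = €577.5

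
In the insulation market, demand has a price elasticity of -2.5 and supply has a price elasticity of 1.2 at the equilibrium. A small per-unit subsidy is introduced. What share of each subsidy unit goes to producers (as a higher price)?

Producer share = 25/37

For a small subsidy around the equilibrium, the benefit split depends on the relative slopes, which at a point are proportional to the elasticities.
Buyer share = εs/(εs + |εd|) = 1.2/(1.2 + 2.5) = 12/37; seller share = |εd|/(εs + |εd|) = 25/37.
So producers capture 25/37 of the subsidy.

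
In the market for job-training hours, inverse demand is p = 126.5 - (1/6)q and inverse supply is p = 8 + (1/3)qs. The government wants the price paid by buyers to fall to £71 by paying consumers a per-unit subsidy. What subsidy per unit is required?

At a buyer price of 71, quantity demanded is 759 − 6·71 = 333.
Sellers supply 333 only when they receive ps = 8 + (1/3)·333 = 119.
s = ps − pb = 119 − 71 = 48.

Required subsidy s = £48 per unit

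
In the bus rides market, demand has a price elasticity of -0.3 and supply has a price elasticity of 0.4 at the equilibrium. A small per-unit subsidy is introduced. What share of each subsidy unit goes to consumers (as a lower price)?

Consumer share = 4/7

For a small subsidy around the equilibrium, the benefit split depends on the relative slopes, which at a point are proportional to the elasticities.
Buyer share = εs/(εs + |εd|) = 0.4/(0.4 + 0.3) = 4/7; seller share = |εd|/(εs + |εd|) = 3/7.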